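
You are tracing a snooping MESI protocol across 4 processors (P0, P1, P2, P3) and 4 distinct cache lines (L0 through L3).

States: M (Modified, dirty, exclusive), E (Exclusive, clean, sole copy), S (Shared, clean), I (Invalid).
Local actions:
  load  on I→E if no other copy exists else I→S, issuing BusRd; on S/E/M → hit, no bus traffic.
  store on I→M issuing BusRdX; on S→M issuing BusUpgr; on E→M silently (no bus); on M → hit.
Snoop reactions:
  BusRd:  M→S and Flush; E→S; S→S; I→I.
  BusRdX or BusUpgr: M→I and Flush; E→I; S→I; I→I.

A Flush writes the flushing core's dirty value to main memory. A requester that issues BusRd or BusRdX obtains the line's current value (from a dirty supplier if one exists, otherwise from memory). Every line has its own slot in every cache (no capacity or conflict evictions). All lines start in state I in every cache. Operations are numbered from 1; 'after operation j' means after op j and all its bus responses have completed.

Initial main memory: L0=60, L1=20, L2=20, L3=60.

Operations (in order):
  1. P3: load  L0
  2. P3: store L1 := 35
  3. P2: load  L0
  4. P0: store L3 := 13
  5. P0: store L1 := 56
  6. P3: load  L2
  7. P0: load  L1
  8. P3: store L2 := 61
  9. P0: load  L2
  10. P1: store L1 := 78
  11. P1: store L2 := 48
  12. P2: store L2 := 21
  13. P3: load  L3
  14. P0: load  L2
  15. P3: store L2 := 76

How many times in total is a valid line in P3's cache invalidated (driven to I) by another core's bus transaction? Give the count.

[1] P3: load  L0 | P0:I, P1:I, P2:I, P3:E(60) | bus: BusRd
[2] P3: store L1 := 35 | P0:I, P1:I, P2:I, P3:M(35) | bus: BusRdX
[3] P2: load  L0 | P0:I, P1:I, P2:S(60), P3:S(60) | bus: BusRd
[4] P0: store L3 := 13 | P0:M(13), P1:I, P2:I, P3:I | bus: BusRdX
[5] P0: store L1 := 56 | P0:M(56), P1:I, P2:I, P3:I | bus: BusRdX,Flush
[6] P3: load  L2 | P0:I, P1:I, P2:I, P3:E(20) | bus: BusRd
[7] P0: load  L1 | P0:M(56), P1:I, P2:I, P3:I | bus: none
[8] P3: store L2 := 61 | P0:I, P1:I, P2:I, P3:M(61) | bus: none
[9] P0: load  L2 | P0:S(61), P1:I, P2:I, P3:S(61) | bus: BusRd,Flush
[10] P1: store L1 := 78 | P0:I, P1:M(78), P2:I, P3:I | bus: BusRdX,Flush
[11] P1: store L2 := 48 | P0:I, P1:M(48), P2:I, P3:I | bus: BusRdX
[12] P2: store L2 := 21 | P0:I, P1:I, P2:M(21), P3:I | bus: BusRdX,Flush
[13] P3: load  L3 | P0:S(13), P1:I, P2:I, P3:S(13) | bus: BusRd,Flush
[14] P0: load  L2 | P0:S(21), P1:I, P2:S(21), P3:I | bus: BusRd,Flush
[15] P3: store L2 := 76 | P0:I, P1:I, P2:I, P3:M(76) | bus: BusRdX

invalidations = 2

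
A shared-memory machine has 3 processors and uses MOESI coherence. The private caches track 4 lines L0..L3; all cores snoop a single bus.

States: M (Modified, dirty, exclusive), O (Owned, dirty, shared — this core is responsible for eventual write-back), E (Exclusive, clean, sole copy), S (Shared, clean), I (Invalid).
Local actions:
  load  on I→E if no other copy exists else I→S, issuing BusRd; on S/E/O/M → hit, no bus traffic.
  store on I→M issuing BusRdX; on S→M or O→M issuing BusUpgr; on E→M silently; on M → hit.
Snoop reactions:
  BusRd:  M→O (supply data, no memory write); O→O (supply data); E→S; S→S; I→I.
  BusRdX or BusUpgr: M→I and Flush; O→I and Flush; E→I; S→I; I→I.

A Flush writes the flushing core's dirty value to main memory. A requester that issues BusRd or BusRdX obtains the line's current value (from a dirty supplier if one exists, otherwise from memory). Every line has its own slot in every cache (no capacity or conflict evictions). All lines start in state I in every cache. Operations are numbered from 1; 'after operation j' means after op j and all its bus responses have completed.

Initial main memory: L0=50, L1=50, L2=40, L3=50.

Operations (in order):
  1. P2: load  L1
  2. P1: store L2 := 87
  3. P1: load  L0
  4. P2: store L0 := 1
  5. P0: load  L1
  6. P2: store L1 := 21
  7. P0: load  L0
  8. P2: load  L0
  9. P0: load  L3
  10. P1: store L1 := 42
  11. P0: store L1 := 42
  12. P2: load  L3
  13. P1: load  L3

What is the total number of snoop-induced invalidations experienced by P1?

[1] P2: load  L1 | P0:I, P1:I, P2:E(50) | bus: BusRd
[2] P1: store L2 := 87 | P0:I, P1:M(87), P2:I | bus: BusRdX
[3] P1: load  L0 | P0:I, P1:E(50), P2:I | bus: BusRd
[4] P2: store L0 := 1 | P0:I, P1:I, P2:M(1) | bus: BusRdX
[5] P0: load  L1 | P0:S(50), P1:I, P2:S(50) | bus: BusRd
[6] P2: store L1 := 21 | P0:I, P1:I, P2:M(21) | bus: BusUpgr
[7] P0: load  L0 | P0:S(1), P1:I, P2:O(1) | bus: BusRd
[8] P2: load  L0 | P0:S(1), P1:I, P2:O(1) | bus: none
[9] P0: load  L3 | P0:E(50), P1:I, P2:I | bus: BusRd
[10] P1: store L1 := 42 | P0:I, P1:M(42), P2:I | bus: BusRdX,Flush
[11] P0: store L1 := 42 | P0:M(42), P1:I, P2:I | bus: BusRdX,Flush
[12] P2: load  L3 | P0:S(50), P1:I, P2:S(50) | bus: BusRd
[13] P1: load  L3 | P0:S(50), P1:S(50), P2:S(50) | bus: BusRd

invalidations = 2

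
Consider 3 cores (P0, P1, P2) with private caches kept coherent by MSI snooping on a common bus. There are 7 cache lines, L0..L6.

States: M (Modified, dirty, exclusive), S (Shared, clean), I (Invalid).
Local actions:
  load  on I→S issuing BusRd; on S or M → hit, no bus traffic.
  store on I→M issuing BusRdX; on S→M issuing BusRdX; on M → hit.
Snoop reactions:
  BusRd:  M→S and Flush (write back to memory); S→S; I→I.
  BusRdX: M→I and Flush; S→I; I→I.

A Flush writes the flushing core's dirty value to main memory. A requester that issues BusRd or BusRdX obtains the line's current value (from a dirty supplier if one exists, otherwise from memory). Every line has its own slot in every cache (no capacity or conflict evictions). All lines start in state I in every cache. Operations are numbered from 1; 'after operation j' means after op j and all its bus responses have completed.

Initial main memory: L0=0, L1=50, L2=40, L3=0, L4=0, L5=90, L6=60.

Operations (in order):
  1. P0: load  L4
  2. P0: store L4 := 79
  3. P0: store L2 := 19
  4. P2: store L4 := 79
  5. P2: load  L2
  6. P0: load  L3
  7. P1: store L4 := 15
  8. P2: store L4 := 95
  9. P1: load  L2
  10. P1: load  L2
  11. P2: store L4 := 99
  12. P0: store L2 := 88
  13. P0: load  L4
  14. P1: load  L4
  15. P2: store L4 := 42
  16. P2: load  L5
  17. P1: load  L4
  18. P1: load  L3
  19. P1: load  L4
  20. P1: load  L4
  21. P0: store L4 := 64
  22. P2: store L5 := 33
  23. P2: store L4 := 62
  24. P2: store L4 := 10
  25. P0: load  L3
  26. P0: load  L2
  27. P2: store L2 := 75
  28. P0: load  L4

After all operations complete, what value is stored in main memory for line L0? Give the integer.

  op1 P0: load  L4 → S/I/I on L4; bus BusRd; mem=0
  op2 P0: store L4 := 79 → M/I/I on L4; bus BusRdX; mem=0
  op3 P0: store L2 := 19 → M/I/I on L2; bus BusRdX; mem=40
  op4 P2: store L4 := 79 → I/I/M on L4; bus BusRdX Flush; mem=79
  op5 P2: load  L2 → S/I/S on L2; bus BusRd Flush; mem=19
  op6 P0: load  L3 → S/I/I on L3; bus BusRd; mem=0
  op7 P1: store L4 := 15 → I/M/I on L4; bus BusRdX Flush; mem=79
  op8 P2: store L4 := 95 → I/I/M on L4; bus BusRdX Flush; mem=15
  op9 P1: load  L2 → S/S/S on L2; bus BusRd; mem=19
  op10 P1: load  L2 → S/S/S on L2; bus (none); mem=19
  op11 P2: store L4 := 99 → I/I/M on L4; bus (none); mem=15
  op12 P0: store L2 := 88 → M/I/I on L2; bus BusRdX; mem=19
  op13 P0: load  L4 → S/I/S on L4; bus BusRd Flush; mem=99
  op14 P1: load  L4 → S/S/S on L4; bus BusRd; mem=99
  op15 P2: store L4 := 42 → I/I/M on L4; bus BusRdX; mem=99
  op16 P2: load  L5 → I/I/S on L5; bus BusRd; mem=90
  op17 P1: load  L4 → I/S/S on L4; bus BusRd Flush; mem=42
  op18 P1: load  L3 → S/S/I on L3; bus BusRd; mem=0
  op19 P1: load  L4 → I/S/S on L4; bus (none); mem=42
  op20 P1: load  L4 → I/S/S on L4; bus (none); mem=42
  op21 P0: store L4 := 64 → M/I/I on L4; bus BusRdX; mem=42
  op22 P2: store L5 := 33 → I/I/M on L5; bus BusRdX; mem=90
  op23 P2: store L4 := 62 → I/I/M on L4; bus BusRdX Flush; mem=64
  op24 P2: store L4 := 10 → I/I/M on L4; bus (none); mem=64
  op25 P0: load  L3 → S/S/I on L3; bus (none); mem=0
  op26 P0: load  L2 → M/I/I on L2; bus (none); mem=19
  op27 P2: store L2 := 75 → I/I/M on L2; bus BusRdX Flush; mem=88
  op28 P0: load  L4 → S/I/S on L4; bus BusRd Flush; mem=10

memory[L0] = 0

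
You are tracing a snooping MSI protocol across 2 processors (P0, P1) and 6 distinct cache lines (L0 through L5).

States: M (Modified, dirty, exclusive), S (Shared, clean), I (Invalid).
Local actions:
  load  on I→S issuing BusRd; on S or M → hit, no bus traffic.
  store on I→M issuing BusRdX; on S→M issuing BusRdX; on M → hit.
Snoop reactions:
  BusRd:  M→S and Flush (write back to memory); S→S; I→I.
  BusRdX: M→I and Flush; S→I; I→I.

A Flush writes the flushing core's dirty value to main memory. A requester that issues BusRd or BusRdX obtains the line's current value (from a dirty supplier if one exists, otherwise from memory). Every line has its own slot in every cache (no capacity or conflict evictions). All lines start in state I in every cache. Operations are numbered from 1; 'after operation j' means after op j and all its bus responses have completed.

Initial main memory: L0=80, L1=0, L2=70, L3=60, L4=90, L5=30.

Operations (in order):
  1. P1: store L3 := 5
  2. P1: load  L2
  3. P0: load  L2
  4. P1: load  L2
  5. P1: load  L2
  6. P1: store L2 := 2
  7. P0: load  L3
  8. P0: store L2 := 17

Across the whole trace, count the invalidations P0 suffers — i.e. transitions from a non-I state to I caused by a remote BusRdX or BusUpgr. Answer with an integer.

1. P1: store L3 := 5  bus=[BusRdX]  L3: P0=I P1=M  mem[L3]=60
2. P1: load  L2  bus=[BusRd]  L2: P0=I P1=S  mem[L2]=70
3. P0: load  L2  bus=[BusRd]  L2: P0=S P1=S  mem[L2]=70
4. P1: load  L2  bus=[-]  L2: P0=S P1=S  mem[L2]=70
5. P1: load  L2  bus=[-]  L2: P0=S P1=S  mem[L2]=70
6. P1: store L2 := 2  bus=[BusRdX]  L2: P0=I P1=M  mem[L2]=70
7. P0: load  L3  bus=[BusRd,Flush]  L3: P0=S P1=S  mem[L3]=5
8. P0: store L2 := 17  bus=[BusRdX,Flush]  L2: P0=M P1=I  mem[L2]=2

invalidations = 1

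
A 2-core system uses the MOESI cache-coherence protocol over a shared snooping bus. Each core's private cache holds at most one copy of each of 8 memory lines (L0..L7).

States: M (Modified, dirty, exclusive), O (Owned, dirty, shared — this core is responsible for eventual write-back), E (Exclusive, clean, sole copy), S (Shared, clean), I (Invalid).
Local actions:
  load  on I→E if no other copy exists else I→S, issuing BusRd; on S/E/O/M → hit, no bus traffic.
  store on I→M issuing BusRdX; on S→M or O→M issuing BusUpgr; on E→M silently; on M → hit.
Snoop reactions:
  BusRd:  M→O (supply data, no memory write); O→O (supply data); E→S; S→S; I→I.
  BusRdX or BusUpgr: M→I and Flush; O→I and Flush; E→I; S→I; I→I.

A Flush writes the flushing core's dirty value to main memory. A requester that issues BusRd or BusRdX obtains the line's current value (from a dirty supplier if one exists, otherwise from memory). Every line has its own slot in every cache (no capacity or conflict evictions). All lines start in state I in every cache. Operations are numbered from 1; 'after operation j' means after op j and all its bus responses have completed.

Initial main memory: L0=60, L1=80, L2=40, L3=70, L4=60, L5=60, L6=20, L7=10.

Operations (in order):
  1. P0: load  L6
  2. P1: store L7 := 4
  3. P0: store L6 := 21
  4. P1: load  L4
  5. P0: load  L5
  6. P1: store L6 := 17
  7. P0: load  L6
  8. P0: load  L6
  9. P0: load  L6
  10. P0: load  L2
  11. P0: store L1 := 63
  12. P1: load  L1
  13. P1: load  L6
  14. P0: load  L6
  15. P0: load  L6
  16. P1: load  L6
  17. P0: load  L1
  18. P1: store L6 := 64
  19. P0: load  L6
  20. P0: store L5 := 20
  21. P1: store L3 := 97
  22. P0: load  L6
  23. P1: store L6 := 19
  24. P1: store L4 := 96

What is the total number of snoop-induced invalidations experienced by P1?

invalidations = 0

1. P0: load  L6  bus=[BusRd]  L6: P0=E P1=I  mem[L6]=20
2. P1: store L7 := 4  bus=[BusRdX]  L7: P0=I P1=M  mem[L7]=10
3. P0: store L6 := 21  bus=[-]  L6: P0=M P1=I  mem[L6]=20
4. P1: load  L4  bus=[BusRd]  L4: P0=I P1=E  mem[L4]=60
5. P0: load  L5  bus=[BusRd]  L5: P0=E P1=I  mem[L5]=60
6. P1: store L6 := 17  bus=[BusRdX,Flush]  L6: P0=I P1=M  mem[L6]=21
7. P0: load  L6  bus=[BusRd]  L6: P0=S P1=O  mem[L6]=21
8. P0: load  L6  bus=[-]  L6: P0=S P1=O  mem[L6]=21
9. P0: load  L6  bus=[-]  L6: P0=S P1=O  mem[L6]=21
10. P0: load  L2  bus=[BusRd]  L2: P0=E P1=I  mem[L2]=40
11. P0: store L1 := 63  bus=[BusRdX]  L1: P0=M P1=I  mem[L1]=80
12. P1: load  L1  bus=[BusRd]  L1: P0=O P1=S  mem[L1]=80
13. P1: load  L6  bus=[-]  L6: P0=S P1=O  mem[L6]=21
14. P0: load  L6  bus=[-]  L6: P0=S P1=O  mem[L6]=21
15. P0: load  L6  bus=[-]  L6: P0=S P1=O  mem[L6]=21
16. P1: load  L6  bus=[-]  L6: P0=S P1=O  mem[L6]=21
17. P0: load  L1  bus=[-]  L1: P0=O P1=S  mem[L1]=80
18. P1: store L6 := 64  bus=[BusUpgr]  L6: P0=I P1=M  mem[L6]=21
19. P0: load  L6  bus=[BusRd]  L6: P0=S P1=O  mem[L6]=21
20. P0: store L5 := 20  bus=[-]  L5: P0=M P1=I  mem[L5]=60
21. P1: store L3 := 97  bus=[BusRdX]  L3: P0=I P1=M  mem[L3]=70
22. P0: load  L6  bus=[-]  L6: P0=S P1=O  mem[L6]=21
23. P1: store L6 := 19  bus=[BusUpgr]  L6: P0=I P1=M  mem[L6]=21
24. P1: store L4 := 96  bus=[-]  L4: P0=I P1=M  mem[L4]=60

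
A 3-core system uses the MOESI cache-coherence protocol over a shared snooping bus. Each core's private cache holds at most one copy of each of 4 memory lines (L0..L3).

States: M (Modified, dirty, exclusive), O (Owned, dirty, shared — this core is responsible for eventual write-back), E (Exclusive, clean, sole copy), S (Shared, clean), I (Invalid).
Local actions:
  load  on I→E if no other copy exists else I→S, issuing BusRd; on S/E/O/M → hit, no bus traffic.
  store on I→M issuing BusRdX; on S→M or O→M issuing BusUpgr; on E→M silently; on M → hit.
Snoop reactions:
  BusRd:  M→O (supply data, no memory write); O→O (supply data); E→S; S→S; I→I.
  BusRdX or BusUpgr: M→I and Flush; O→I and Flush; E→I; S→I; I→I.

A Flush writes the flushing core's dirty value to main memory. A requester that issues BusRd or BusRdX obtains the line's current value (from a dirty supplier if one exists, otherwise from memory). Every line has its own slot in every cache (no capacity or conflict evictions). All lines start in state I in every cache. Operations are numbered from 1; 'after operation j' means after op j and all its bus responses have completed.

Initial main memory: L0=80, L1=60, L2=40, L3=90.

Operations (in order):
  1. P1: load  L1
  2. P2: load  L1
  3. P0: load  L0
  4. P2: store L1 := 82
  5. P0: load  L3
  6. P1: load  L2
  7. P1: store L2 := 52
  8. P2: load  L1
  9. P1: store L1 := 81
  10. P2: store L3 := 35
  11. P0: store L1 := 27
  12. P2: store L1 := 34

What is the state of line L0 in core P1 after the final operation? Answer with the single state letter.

  op1 P1: load  L1 → I/E/I on L1; bus BusRd; mem=60
  op2 P2: load  L1 → I/S/S on L1; bus BusRd; mem=60
  op3 P0: load  L0 → E/I/I on L0; bus BusRd; mem=80
  op4 P2: store L1 := 82 → I/I/M on L1; bus BusUpgr; mem=60
  op5 P0: load  L3 → E/I/I on L3; bus BusRd; mem=90
  op6 P1: load  L2 → I/E/I on L2; bus BusRd; mem=40
  op7 P1: store L2 := 52 → I/M/I on L2; bus (none); mem=40
  op8 P2: load  L1 → I/I/M on L1; bus (none); mem=60
  op9 P1: store L1 := 81 → I/M/I on L1; bus BusRdX Flush; mem=82
  op10 P2: store L3 := 35 → I/I/M on L3; bus BusRdX; mem=90
  op11 P0: store L1 := 27 → M/I/I on L1; bus BusRdX Flush; mem=81
  op12 P2: store L1 := 34 → I/I/M on L1; bus BusRdX Flush; mem=27

state = I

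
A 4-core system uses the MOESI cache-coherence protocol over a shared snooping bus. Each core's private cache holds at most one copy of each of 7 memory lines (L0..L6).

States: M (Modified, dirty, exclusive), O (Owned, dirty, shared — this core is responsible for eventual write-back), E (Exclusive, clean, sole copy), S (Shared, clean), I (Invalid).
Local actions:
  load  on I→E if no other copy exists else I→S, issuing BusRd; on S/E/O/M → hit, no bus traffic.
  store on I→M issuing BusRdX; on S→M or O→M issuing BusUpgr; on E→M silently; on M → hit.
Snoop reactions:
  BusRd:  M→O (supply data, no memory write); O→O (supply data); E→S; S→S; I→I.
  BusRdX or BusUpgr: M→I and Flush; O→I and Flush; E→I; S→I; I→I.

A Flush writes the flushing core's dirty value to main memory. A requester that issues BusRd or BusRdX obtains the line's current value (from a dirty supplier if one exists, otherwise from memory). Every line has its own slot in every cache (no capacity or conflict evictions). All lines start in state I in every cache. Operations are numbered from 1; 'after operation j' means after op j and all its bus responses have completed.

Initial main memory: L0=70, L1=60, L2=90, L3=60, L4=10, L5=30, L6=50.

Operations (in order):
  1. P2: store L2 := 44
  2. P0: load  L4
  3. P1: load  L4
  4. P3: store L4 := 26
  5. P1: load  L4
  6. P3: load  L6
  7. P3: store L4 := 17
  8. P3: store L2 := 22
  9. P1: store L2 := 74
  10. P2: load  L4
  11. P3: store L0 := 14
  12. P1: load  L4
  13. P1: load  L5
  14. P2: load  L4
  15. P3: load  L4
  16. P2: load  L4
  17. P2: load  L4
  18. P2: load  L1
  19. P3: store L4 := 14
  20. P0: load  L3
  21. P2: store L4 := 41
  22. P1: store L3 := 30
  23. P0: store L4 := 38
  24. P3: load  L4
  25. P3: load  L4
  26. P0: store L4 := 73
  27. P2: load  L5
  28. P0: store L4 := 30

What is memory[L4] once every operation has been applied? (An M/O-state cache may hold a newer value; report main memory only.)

  op1 P2: store L2 := 44 → I/I/M/I on L2; bus BusRdX; mem=90
  op2 P0: load  L4 → E/I/I/I on L4; bus BusRd; mem=10
  op3 P1: load  L4 → S/S/I/I on L4; bus BusRd; mem=10
  op4 P3: store L4 := 26 → I/I/I/M on L4; bus BusRdX; mem=10
  op5 P1: load  L4 → I/S/I/O on L4; bus BusRd; mem=10
  op6 P3: load  L6 → I/I/I/E on L6; bus BusRd; mem=50
  op7 P3: store L4 := 17 → I/I/I/M on L4; bus BusUpgr; mem=10
  op8 P3: store L2 := 22 → I/I/I/M on L2; bus BusRdX Flush; mem=44
  op9 P1: store L2 := 74 → I/M/I/I on L2; bus BusRdX Flush; mem=22
  op10 P2: load  L4 → I/I/S/O on L4; bus BusRd; mem=10
  op11 P3: store L0 := 14 → I/I/I/M on L0; bus BusRdX; mem=70
  op12 P1: load  L4 → I/S/S/O on L4; bus BusRd; mem=10
  op13 P1: load  L5 → I/E/I/I on L5; bus BusRd; mem=30
  op14 P2: load  L4 → I/S/S/O on L4; bus (none); mem=10
  op15 P3: load  L4 → I/S/S/O on L4; bus (none); mem=10
  op16 P2: load  L4 → I/S/S/O on L4; bus (none); mem=10
  op17 P2: load  L4 → I/S/S/O on L4; bus (none); mem=10
  op18 P2: load  L1 → I/I/E/I on L1; bus BusRd; mem=60
  op19 P3: store L4 := 14 → I/I/I/M on L4; bus BusUpgr; mem=10
  op20 P0: load  L3 → E/I/I/I on L3; bus BusRd; mem=60
  op21 P2: store L4 := 41 → I/I/M/I on L4; bus BusRdX Flush; mem=14
  op22 P1: store L3 := 30 → I/M/I/I on L3; bus BusRdX; mem=60
  op23 P0: store L4 := 38 → M/I/I/I on L4; bus BusRdX Flush; mem=41
  op24 P3: load  L4 → O/I/I/S on L4; bus BusRd; mem=41
  op25 P3: load  L4 → O/I/I/S on L4; bus (none); mem=41
  op26 P0: store L4 := 73 → M/I/I/I on L4; bus BusUpgr; mem=41
  op27 P2: load  L5 → I/S/S/I on L5; bus BusRd; mem=30
  op28 P0: store L4 := 30 → M/I/I/I on L4; bus (none); mem=41

memory[L4] = 41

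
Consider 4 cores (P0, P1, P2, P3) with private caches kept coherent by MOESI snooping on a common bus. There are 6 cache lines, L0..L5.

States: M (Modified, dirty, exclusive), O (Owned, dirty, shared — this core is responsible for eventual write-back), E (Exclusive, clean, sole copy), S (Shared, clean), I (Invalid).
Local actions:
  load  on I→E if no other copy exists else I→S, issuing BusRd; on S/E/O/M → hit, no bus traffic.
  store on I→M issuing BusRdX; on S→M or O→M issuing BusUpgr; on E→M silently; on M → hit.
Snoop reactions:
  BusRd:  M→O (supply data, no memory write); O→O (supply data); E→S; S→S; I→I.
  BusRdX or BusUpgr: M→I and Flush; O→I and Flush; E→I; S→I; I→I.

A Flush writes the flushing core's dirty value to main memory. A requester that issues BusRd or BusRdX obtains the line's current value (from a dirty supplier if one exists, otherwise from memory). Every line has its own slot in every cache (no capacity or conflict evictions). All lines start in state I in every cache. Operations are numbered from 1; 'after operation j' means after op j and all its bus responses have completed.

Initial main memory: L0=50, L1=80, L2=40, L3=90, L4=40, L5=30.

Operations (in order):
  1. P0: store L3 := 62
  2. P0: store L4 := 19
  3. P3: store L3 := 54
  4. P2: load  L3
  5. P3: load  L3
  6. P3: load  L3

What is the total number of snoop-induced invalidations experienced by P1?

invalidations = 0

step 1: P0: store L3 := 62  ⟶  MIII  (L3)  txn=BusRdX  M[L3]=90
step 2: P0: store L4 := 19  ⟶  MIII  (L4)  txn=BusRdX  M[L4]=40
step 3: P3: store L3 := 54  ⟶  IIIM  (L3)  txn=BusRdX+Flush  M[L3]=62
step 4: P2: load  L3  ⟶  IISO  (L3)  txn=BusRd  M[L3]=62
step 5: P3: load  L3  ⟶  IISO  (L3)  txn=∅  M[L3]=62
step 6: P3: load  L3  ⟶  IISO  (L3)  txn=∅  M[L3]=62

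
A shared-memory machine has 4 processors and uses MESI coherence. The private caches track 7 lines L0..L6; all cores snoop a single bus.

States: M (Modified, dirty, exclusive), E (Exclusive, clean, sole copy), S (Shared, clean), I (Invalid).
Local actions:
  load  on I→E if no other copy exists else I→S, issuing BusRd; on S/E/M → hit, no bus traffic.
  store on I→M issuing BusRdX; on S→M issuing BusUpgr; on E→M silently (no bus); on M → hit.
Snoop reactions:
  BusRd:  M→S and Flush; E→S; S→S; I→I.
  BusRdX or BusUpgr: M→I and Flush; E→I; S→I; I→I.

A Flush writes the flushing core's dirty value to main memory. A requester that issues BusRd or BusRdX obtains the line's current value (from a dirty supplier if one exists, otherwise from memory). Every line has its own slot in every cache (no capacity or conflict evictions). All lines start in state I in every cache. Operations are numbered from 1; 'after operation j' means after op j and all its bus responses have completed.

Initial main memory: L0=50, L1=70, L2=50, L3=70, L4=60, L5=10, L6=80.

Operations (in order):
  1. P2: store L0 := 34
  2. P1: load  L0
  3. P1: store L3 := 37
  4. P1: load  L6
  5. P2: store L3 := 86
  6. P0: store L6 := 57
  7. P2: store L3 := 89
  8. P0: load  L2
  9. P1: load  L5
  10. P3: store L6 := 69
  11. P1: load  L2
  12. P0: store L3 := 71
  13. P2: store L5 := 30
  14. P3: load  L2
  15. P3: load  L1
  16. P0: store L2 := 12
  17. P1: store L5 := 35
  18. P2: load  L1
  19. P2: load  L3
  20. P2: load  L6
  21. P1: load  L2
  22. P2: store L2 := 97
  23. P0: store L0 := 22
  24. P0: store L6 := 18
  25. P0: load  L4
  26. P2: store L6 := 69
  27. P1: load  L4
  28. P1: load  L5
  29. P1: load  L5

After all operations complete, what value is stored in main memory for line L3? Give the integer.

memory[L3] = 71

[1] P2: store L0 := 34 | P0:I, P1:I, P2:M(34), P3:I | bus: BusRdX
[2] P1: load  L0 | P0:I, P1:S(34), P2:S(34), P3:I | bus: BusRd,Flush
[3] P1: store L3 := 37 | P0:I, P1:M(37), P2:I, P3:I | bus: BusRdX
[4] P1: load  L6 | P0:I, P1:E(80), P2:I, P3:I | bus: BusRd
[5] P2: store L3 := 86 | P0:I, P1:I, P2:M(86), P3:I | bus: BusRdX,Flush
[6] P0: store L6 := 57 | P0:M(57), P1:I, P2:I, P3:I | bus: BusRdX
[7] P2: store L3 := 89 | P0:I, P1:I, P2:M(89), P3:I | bus: none
[8] P0: load  L2 | P0:E(50), P1:I, P2:I, P3:I | bus: BusRd
[9] P1: load  L5 | P0:I, P1:E(10), P2:I, P3:I | bus: BusRd
[10] P3: store L6 := 69 | P0:I, P1:I, P2:I, P3:M(69) | bus: BusRdX,Flush
[11] P1: load  L2 | P0:S(50), P1:S(50), P2:I, P3:I | bus: BusRd
[12] P0: store L3 := 71 | P0:M(71), P1:I, P2:I, P3:I | bus: BusRdX,Flush
[13] P2: store L5 := 30 | P0:I, P1:I, P2:M(30), P3:I | bus: BusRdX
[14] P3: load  L2 | P0:S(50), P1:S(50), P2:I, P3:S(50) | bus: BusRd
[15] P3: load  L1 | P0:I, P1:I, P2:I, P3:E(70) | bus: BusRd
[16] P0: store L2 := 12 | P0:M(12), P1:I, P2:I, P3:I | bus: BusUpgr
[17] P1: store L5 := 35 | P0:I, P1:M(35), P2:I, P3:I | bus: BusRdX,Flush
[18] P2: load  L1 | P0:I, P1:I, P2:S(70), P3:S(70) | bus: BusRd
[19] P2: load  L3 | P0:S(71), P1:I, P2:S(71), P3:I | bus: BusRd,Flush
[20] P2: load  L6 | P0:I, P1:I, P2:S(69), P3:S(69) | bus: BusRd,Flush
[21] P1: load  L2 | P0:S(12), P1:S(12), P2:I, P3:I | bus: BusRd,Flush
[22] P2: store L2 := 97 | P0:I, P1:I, P2:M(97), P3:I | bus: BusRdX
[23] P0: store L0 := 22 | P0:M(22), P1:I, P2:I, P3:I | bus: BusRdX
[24] P0: store L6 := 18 | P0:M(18), P1:I, P2:I, P3:I | bus: BusRdX
[25] P0: load  L4 | P0:E(60), P1:I, P2:I, P3:I | bus: BusRd
[26] P2: store L6 := 69 | P0:I, P1:I, P2:M(69), P3:I | bus: BusRdX,Flush
[27] P1: load  L4 | P0:S(60), P1:S(60), P2:I, P3:I | bus: BusRd
[28] P1: load  L5 | P0:I, P1:M(35), P2:I, P3:I | bus: none
[29] P1: load  L5 | P0:I, P1:M(35), P2:I, P3:I | bus: none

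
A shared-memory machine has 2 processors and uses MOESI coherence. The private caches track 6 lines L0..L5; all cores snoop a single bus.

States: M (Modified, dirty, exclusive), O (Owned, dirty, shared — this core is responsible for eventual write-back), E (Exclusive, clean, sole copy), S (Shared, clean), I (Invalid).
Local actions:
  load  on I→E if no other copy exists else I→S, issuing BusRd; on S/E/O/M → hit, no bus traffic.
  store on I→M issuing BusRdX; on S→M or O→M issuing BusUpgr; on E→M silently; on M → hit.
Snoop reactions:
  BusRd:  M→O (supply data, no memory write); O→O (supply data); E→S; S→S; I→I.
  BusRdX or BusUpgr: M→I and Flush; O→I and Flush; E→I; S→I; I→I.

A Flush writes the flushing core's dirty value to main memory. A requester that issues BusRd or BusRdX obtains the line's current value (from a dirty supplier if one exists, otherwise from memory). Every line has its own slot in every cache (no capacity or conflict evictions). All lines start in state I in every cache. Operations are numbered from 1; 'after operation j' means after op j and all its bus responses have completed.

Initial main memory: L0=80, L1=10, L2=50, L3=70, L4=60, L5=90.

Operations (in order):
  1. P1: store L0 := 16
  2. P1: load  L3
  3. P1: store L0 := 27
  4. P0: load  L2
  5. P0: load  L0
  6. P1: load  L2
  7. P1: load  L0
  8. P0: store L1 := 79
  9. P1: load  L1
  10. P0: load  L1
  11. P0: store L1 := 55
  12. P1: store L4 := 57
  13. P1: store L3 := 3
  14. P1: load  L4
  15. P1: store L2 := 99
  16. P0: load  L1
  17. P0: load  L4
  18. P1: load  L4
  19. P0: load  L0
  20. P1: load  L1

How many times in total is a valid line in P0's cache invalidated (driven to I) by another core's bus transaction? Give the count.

invalidations = 1

step 1: P1: store L0 := 16  ⟶  IM  (L0)  txn=BusRdX  M[L0]=80
step 2: P1: load  L3  ⟶  IE  (L3)  txn=BusRd  M[L3]=70
step 3: P1: store L0 := 27  ⟶  IM  (L0)  txn=∅  M[L0]=80
step 4: P0: load  L2  ⟶  EI  (L2)  txn=BusRd  M[L2]=50
step 5: P0: load  L0  ⟶  SO  (L0)  txn=BusRd  M[L0]=80
step 6: P1: load  L2  ⟶  SS  (L2)  txn=BusRd  M[L2]=50
step 7: P1: load  L0  ⟶  SO  (L0)  txn=∅  M[L0]=80
step 8: P0: store L1 := 79  ⟶  MI  (L1)  txn=BusRdX  M[L1]=10
step 9: P1: load  L1  ⟶  OS  (L1)  txn=BusRd  M[L1]=10
step 10: P0: load  L1  ⟶  OS  (L1)  txn=∅  M[L1]=10
step 11: P0: store L1 := 55  ⟶  MI  (L1)  txn=BusUpgr  M[L1]=10
step 12: P1: store L4 := 57  ⟶  IM  (L4)  txn=BusRdX  M[L4]=60
step 13: P1: store L3 := 3  ⟶  IM  (L3)  txn=∅  M[L3]=70
step 14: P1: load  L4  ⟶  IM  (L4)  txn=∅  M[L4]=60
step 15: P1: store L2 := 99  ⟶  IM  (L2)  txn=BusUpgr  M[L2]=50
step 16: P0: load  L1  ⟶  MI  (L1)  txn=∅  M[L1]=10
step 17: P0: load  L4  ⟶  SO  (L4)  txn=BusRd  M[L4]=60
step 18: P1: load  L4  ⟶  SO  (L4)  txn=∅  M[L4]=60
step 19: P0: load  L0  ⟶  SO  (L0)  txn=∅  M[L0]=80
step 20: P1: load  L1  ⟶  OS  (L1)  txn=BusRd  M[L1]=10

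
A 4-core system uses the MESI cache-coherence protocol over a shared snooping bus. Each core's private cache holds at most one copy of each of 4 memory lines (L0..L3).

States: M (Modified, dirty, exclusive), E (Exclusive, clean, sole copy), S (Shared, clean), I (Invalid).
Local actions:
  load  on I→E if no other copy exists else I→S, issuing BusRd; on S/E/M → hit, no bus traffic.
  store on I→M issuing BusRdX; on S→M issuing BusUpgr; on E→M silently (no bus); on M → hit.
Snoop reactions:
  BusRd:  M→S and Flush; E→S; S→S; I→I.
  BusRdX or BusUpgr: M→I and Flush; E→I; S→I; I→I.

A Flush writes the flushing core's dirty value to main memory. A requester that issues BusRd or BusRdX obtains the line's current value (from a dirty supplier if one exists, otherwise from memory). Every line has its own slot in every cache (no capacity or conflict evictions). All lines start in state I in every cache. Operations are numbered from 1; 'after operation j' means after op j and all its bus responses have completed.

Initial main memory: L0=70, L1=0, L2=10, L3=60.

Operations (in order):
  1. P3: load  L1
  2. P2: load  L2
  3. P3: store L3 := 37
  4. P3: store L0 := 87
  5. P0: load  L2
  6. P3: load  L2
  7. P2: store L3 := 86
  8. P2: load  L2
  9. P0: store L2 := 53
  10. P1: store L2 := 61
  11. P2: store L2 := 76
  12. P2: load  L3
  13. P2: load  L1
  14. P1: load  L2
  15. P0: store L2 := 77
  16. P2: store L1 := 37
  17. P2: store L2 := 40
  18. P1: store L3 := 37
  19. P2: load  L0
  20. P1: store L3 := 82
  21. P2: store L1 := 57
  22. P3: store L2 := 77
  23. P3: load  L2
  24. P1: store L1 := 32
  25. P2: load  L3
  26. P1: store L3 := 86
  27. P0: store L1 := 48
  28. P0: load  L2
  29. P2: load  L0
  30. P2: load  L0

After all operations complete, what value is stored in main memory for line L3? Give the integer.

memory[L3] = 82

  op1 P3: load  L1 → I/I/I/E on L1; bus BusRd; mem=0
  op2 P2: load  L2 → I/I/E/I on L2; bus BusRd; mem=10
  op3 P3: store L3 := 37 → I/I/I/M on L3; bus BusRdX; mem=60
  op4 P3: store L0 := 87 → I/I/I/M on L0; bus BusRdX; mem=70
  op5 P0: load  L2 → S/I/S/I on L2; bus BusRd; mem=10
  op6 P3: load  L2 → S/I/S/S on L2; bus BusRd; mem=10
  op7 P2: store L3 := 86 → I/I/M/I on L3; bus BusRdX Flush; mem=37
  op8 P2: load  L2 → S/I/S/S on L2; bus (none); mem=10
  op9 P0: store L2 := 53 → M/I/I/I on L2; bus BusUpgr; mem=10
  op10 P1: store L2 := 61 → I/M/I/I on L2; bus BusRdX Flush; mem=53
  op11 P2: store L2 := 76 → I/I/M/I on L2; bus BusRdX Flush; mem=61
  op12 P2: load  L3 → I/I/M/I on L3; bus (none); mem=37
  op13 P2: load  L1 → I/I/S/S on L1; bus BusRd; mem=0
  op14 P1: load  L2 → I/S/S/I on L2; bus BusRd Flush; mem=76
  op15 P0: store L2 := 77 → M/I/I/I on L2; bus BusRdX; mem=76
  op16 P2: store L1 := 37 → I/I/M/I on L1; bus BusUpgr; mem=0
  op17 P2: store L2 := 40 → I/I/M/I on L2; bus BusRdX Flush; mem=77
  op18 P1: store L3 := 37 → I/M/I/I on L3; bus BusRdX Flush; mem=86
  op19 P2: load  L0 → I/I/S/S on L0; bus BusRd Flush; mem=87
  op20 P1: store L3 := 82 → I/M/I/I on L3; bus (none); mem=86
  op21 P2: store L1 := 57 → I/I/M/I on L1; bus (none); mem=0
  op22 P3: store L2 := 77 → I/I/I/M on L2; bus BusRdX Flush; mem=40
  op23 P3: load  L2 → I/I/I/M on L2; bus (none); mem=40
  op24 P1: store L1 := 32 → I/M/I/I on L1; bus BusRdX Flush; mem=57
  op25 P2: load  L3 → I/S/S/I on L3; bus BusRd Flush; mem=82
  op26 P1: store L3 := 86 → I/M/I/I on L3; bus BusUpgr; mem=82
  op27 P0: store L1 := 48 → M/I/I/I on L1; bus BusRdX Flush; mem=32
  op28 P0: load  L2 → S/I/I/S on L2; bus BusRd Flush; mem=77
  op29 P2: load  L0 → I/I/S/S on L0; bus (none); mem=87
  op30 P2: load  L0 → I/I/S/S on L0; bus (none); mem=87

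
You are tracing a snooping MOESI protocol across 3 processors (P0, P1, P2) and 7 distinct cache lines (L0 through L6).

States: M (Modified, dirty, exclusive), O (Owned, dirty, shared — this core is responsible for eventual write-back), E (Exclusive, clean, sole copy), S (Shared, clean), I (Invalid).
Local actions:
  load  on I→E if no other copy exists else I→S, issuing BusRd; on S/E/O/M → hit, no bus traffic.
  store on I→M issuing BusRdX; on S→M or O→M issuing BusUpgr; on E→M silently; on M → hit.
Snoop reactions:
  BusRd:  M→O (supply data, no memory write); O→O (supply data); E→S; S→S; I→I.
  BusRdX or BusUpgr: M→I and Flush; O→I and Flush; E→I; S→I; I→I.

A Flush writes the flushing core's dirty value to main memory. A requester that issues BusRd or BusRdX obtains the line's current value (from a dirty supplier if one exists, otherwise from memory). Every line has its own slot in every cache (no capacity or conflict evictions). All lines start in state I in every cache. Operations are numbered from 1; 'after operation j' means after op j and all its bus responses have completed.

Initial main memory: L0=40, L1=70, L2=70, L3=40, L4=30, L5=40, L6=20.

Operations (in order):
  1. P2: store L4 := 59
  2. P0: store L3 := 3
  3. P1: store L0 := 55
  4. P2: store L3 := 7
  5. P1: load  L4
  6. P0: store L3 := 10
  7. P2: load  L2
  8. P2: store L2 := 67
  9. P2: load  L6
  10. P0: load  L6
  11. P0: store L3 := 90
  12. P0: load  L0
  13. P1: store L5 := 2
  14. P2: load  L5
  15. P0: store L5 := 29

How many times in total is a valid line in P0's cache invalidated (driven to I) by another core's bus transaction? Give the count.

invalidations = 1

[1] P2: store L4 := 59 | P0:I, P1:I, P2:M(59) | bus: BusRdX
[2] P0: store L3 := 3 | P0:M(3), P1:I, P2:I | bus: BusRdX
[3] P1: store L0 := 55 | P0:I, P1:M(55), P2:I | bus: BusRdX
[4] P2: store L3 := 7 | P0:I, P1:I, P2:M(7) | bus: BusRdX,Flush
[5] P1: load  L4 | P0:I, P1:S(59), P2:O(59) | bus: BusRd
[6] P0: store L3 := 10 | P0:M(10), P1:I, P2:I | bus: BusRdX,Flush
[7] P2: load  L2 | P0:I, P1:I, P2:E(70) | bus: BusRd
[8] P2: store L2 := 67 | P0:I, P1:I, P2:M(67) | bus: none
[9] P2: load  L6 | P0:I, P1:I, P2:E(20) | bus: BusRd
[10] P0: load  L6 | P0:S(20), P1:I, P2:S(20) | bus: BusRd
[11] P0: store L3 := 90 | P0:M(90), P1:I, P2:I | bus: none
[12] P0: load  L0 | P0:S(55), P1:O(55), P2:I | bus: BusRd
[13] P1: store L5 := 2 | P0:I, P1:M(2), P2:I | bus: BusRdX
[14] P2: load  L5 | P0:I, P1:O(2), P2:S(2) | bus: BusRd
[15] P0: store L5 := 29 | P0:M(29), P1:I, P2:I | bus: BusRdX,Flush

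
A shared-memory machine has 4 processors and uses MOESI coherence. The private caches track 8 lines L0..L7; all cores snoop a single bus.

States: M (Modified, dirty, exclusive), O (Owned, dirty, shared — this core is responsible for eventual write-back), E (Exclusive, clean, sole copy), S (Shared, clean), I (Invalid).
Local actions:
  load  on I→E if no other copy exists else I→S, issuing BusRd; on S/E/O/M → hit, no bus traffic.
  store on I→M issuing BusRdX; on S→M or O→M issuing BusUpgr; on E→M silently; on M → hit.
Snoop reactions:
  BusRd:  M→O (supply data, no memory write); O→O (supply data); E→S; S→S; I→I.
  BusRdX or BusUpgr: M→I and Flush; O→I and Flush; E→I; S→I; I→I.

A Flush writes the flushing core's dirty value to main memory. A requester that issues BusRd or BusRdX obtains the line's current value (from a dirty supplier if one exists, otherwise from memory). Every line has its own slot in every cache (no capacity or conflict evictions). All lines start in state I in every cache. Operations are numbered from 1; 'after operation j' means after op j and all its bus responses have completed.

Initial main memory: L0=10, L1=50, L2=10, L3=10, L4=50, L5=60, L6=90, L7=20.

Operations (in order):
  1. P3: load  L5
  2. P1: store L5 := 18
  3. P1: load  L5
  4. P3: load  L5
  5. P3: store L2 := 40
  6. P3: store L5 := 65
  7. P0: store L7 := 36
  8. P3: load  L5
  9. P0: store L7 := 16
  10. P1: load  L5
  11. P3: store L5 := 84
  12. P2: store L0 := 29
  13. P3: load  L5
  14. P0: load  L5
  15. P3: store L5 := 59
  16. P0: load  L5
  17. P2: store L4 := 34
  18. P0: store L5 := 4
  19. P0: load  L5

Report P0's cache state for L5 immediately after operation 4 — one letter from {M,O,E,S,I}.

1. P3: load  L5  bus=[BusRd]  L5: P0=I P1=I P2=I P3=E  mem[L5]=60
2. P1: store L5 := 18  bus=[BusRdX]  L5: P0=I P1=M P2=I P3=I  mem[L5]=60
3. P1: load  L5  bus=[-]  L5: P0=I P1=M P2=I P3=I  mem[L5]=60
4. P3: load  L5  bus=[BusRd]  L5: P0=I P1=O P2=I P3=S  mem[L5]=60
5. P3: store L2 := 40  bus=[BusRdX]  L2: P0=I P1=I P2=I P3=M  mem[L2]=10
6. P3: store L5 := 65  bus=[BusUpgr,Flush]  L5: P0=I P1=I P2=I P3=M  mem[L5]=18
7. P0: store L7 := 36  bus=[BusRdX]  L7: P0=M P1=I P2=I P3=I  mem[L7]=20
8. P3: load  L5  bus=[-]  L5: P0=I P1=I P2=I P3=M  mem[L5]=18
9. P0: store L7 := 16  bus=[-]  L7: P0=M P1=I P2=I P3=I  mem[L7]=20
10. P1: load  L5  bus=[BusRd]  L5: P0=I P1=S P2=I P3=O  mem[L5]=18
11. P3: store L5 := 84  bus=[BusUpgr]  L5: P0=I P1=I P2=I P3=M  mem[L5]=18
12. P2: store L0 := 29  bus=[BusRdX]  L0: P0=I P1=I P2=M P3=I  mem[L0]=10
13. P3: load  L5  bus=[-]  L5: P0=I P1=I P2=I P3=M  mem[L5]=18
14. P0: load  L5  bus=[BusRd]  L5: P0=S P1=I P2=I P3=O  mem[L5]=18
15. P3: store L5 := 59  bus=[BusUpgr]  L5: P0=I P1=I P2=I P3=M  mem[L5]=18
16. P0: load  L5  bus=[BusRd]  L5: P0=S P1=I P2=I P3=O  mem[L5]=18
17. P2: store L4 := 34  bus=[BusRdX]  L4: P0=I P1=I P2=M P3=I  mem[L4]=50
18. P0: store L5 := 4  bus=[BusUpgr,Flush]  L5: P0=M P1=I P2=I P3=I  mem[L5]=59
19. P0: load  L5  bus=[-]  L5: P0=M P1=I P2=I P3=I  mem[L5]=59

state = I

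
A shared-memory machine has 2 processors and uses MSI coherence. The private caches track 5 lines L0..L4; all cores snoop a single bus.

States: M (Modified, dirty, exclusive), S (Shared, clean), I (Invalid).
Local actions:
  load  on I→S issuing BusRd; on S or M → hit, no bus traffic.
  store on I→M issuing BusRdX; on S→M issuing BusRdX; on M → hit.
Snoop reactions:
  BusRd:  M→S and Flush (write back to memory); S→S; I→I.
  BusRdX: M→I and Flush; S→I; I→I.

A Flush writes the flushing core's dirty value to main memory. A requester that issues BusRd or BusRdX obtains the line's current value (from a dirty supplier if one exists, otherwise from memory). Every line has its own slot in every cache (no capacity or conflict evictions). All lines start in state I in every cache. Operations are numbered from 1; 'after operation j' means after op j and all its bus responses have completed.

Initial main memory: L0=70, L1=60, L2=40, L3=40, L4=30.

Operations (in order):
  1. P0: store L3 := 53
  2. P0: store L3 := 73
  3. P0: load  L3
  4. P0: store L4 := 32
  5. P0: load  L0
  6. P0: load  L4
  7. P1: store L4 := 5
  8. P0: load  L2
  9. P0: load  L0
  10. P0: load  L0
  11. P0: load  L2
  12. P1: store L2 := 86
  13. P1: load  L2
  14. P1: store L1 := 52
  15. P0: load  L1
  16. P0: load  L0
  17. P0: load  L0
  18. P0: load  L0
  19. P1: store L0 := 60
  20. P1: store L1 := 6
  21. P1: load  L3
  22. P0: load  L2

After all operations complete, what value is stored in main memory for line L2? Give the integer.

memory[L2] = 86

1. P0: store L3 := 53  bus=[BusRdX]  L3: P0=M P1=I  mem[L3]=40
2. P0: store L3 := 73  bus=[-]  L3: P0=M P1=I  mem[L3]=40
3. P0: load  L3  bus=[-]  L3: P0=M P1=I  mem[L3]=40
4. P0: store L4 := 32  bus=[BusRdX]  L4: P0=M P1=I  mem[L4]=30
5. P0: load  L0  bus=[BusRd]  L0: P0=S P1=I  mem[L0]=70
6. P0: load  L4  bus=[-]  L4: P0=M P1=I  mem[L4]=30
7. P1: store L4 := 5  bus=[BusRdX,Flush]  L4: P0=I P1=M  mem[L4]=32
8. P0: load  L2  bus=[BusRd]  L2: P0=S P1=I  mem[L2]=40
9. P0: load  L0  bus=[-]  L0: P0=S P1=I  mem[L0]=70
10. P0: load  L0  bus=[-]  L0: P0=S P1=I  mem[L0]=70
11. P0: load  L2  bus=[-]  L2: P0=S P1=I  mem[L2]=40
12. P1: store L2 := 86  bus=[BusRdX]  L2: P0=I P1=M  mem[L2]=40
13. P1: load  L2  bus=[-]  L2: P0=I P1=M  mem[L2]=40
14. P1: store L1 := 52  bus=[BusRdX]  L1: P0=I P1=M  mem[L1]=60
15. P0: load  L1  bus=[BusRd,Flush]  L1: P0=S P1=S  mem[L1]=52
16. P0: load  L0  bus=[-]  L0: P0=S P1=I  mem[L0]=70
17. P0: load  L0  bus=[-]  L0: P0=S P1=I  mem[L0]=70
18. P0: load  L0  bus=[-]  L0: P0=S P1=I  mem[L0]=70
19. P1: store L0 := 60  bus=[BusRdX]  L0: P0=I P1=M  mem[L0]=70
20. P1: store L1 := 6  bus=[BusRdX]  L1: P0=I P1=M  mem[L1]=52
21. P1: load  L3  bus=[BusRd,Flush]  L3: P0=S P1=S  mem[L3]=73
22. P0: load  L2  bus=[BusRd,Flush]  L2: P0=S P1=S  mem[L2]=86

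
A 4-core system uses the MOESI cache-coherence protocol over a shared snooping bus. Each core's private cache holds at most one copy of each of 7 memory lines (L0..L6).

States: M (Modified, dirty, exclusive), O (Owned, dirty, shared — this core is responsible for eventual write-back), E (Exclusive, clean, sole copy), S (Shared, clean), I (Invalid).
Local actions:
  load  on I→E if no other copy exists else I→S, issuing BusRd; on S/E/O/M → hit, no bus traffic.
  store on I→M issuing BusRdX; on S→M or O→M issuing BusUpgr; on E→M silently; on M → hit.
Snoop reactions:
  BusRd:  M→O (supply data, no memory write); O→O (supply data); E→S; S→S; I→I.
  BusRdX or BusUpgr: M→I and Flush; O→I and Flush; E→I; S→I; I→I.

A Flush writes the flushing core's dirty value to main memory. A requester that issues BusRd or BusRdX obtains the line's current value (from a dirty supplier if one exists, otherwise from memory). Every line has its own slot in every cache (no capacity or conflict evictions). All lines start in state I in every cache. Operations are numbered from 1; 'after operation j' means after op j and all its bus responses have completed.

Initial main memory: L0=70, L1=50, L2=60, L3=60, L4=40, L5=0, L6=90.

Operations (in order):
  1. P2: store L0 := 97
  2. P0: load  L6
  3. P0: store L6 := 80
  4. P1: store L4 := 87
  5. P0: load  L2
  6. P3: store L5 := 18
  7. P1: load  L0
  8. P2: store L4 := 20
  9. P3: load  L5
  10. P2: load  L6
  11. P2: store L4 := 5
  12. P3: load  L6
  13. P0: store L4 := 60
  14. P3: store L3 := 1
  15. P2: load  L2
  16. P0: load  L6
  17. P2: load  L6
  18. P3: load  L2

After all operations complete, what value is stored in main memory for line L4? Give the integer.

memory[L4] = 5

[1] P2: store L0 := 97 | P0:I, P1:I, P2:M(97), P3:I | bus: BusRdX
[2] P0: load  L6 | P0:E(90), P1:I, P2:I, P3:I | bus: BusRd
[3] P0: store L6 := 80 | P0:M(80), P1:I, P2:I, P3:I | bus: none
[4] P1: store L4 := 87 | P0:I, P1:M(87), P2:I, P3:I | bus: BusRdX
[5] P0: load  L2 | P0:E(60), P1:I, P2:I, P3:I | bus: BusRd
[6] P3: store L5 := 18 | P0:I, P1:I, P2:I, P3:M(18) | bus: BusRdX
[7] P1: load  L0 | P0:I, P1:S(97), P2:O(97), P3:I | bus: BusRd
[8] P2: store L4 := 20 | P0:I, P1:I, P2:M(20), P3:I | bus: BusRdX,Flush
[9] P3: load  L5 | P0:I, P1:I, P2:I, P3:M(18) | bus: none
[10] P2: load  L6 | P0:O(80), P1:I, P2:S(80), P3:I | bus: BusRd
[11] P2: store L4 := 5 | P0:I, P1:I, P2:M(5), P3:I | bus: none
[12] P3: load  L6 | P0:O(80), P1:I, P2:S(80), P3:S(80) | bus: BusRd
[13] P0: store L4 := 60 | P0:M(60), P1:I, P2:I, P3:I | bus: BusRdX,Flush
[14] P3: store L3 := 1 | P0:I, P1:I, P2:I, P3:M(1) | bus: BusRdX
[15] P2: load  L2 | P0:S(60), P1:I, P2:S(60), P3:I | bus: BusRd
[16] P0: load  L6 | P0:O(80), P1:I, P2:S(80), P3:S(80) | bus: none
[17] P2: load  L6 | P0:O(80), P1:I, P2:S(80), P3:S(80) | bus: none
[18] P3: load  L2 | P0:S(60), P1:I, P2:S(60), P3:S(60) | bus: BusRd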